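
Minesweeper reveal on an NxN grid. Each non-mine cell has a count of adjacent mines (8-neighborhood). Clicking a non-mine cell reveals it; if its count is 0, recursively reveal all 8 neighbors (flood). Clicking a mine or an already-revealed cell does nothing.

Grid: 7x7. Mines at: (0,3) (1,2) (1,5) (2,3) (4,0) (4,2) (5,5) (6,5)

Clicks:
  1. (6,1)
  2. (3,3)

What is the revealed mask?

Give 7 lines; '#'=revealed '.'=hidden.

Click 1 (6,1) count=0: revealed 10 new [(5,0) (5,1) (5,2) (5,3) (5,4) (6,0) (6,1) (6,2) (6,3) (6,4)] -> total=10
Click 2 (3,3) count=2: revealed 1 new [(3,3)] -> total=11

Answer: .......
.......
.......
...#...
.......
#####..
#####..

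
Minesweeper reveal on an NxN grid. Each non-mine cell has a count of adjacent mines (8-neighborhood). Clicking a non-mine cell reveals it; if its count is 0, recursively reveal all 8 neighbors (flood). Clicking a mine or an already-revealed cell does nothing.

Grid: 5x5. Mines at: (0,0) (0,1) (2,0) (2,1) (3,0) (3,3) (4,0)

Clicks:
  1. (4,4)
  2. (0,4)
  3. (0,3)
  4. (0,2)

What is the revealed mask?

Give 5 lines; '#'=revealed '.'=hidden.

Click 1 (4,4) count=1: revealed 1 new [(4,4)] -> total=1
Click 2 (0,4) count=0: revealed 9 new [(0,2) (0,3) (0,4) (1,2) (1,3) (1,4) (2,2) (2,3) (2,4)] -> total=10
Click 3 (0,3) count=0: revealed 0 new [(none)] -> total=10
Click 4 (0,2) count=1: revealed 0 new [(none)] -> total=10

Answer: ..###
..###
..###
.....
....#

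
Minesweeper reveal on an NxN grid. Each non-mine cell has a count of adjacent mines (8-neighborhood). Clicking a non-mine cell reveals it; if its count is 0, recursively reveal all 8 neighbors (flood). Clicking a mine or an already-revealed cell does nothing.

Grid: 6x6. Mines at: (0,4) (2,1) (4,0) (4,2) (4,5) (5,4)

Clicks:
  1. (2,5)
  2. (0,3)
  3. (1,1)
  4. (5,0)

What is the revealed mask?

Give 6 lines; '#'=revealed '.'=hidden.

Click 1 (2,5) count=0: revealed 12 new [(1,2) (1,3) (1,4) (1,5) (2,2) (2,3) (2,4) (2,5) (3,2) (3,3) (3,4) (3,5)] -> total=12
Click 2 (0,3) count=1: revealed 1 new [(0,3)] -> total=13
Click 3 (1,1) count=1: revealed 1 new [(1,1)] -> total=14
Click 4 (5,0) count=1: revealed 1 new [(5,0)] -> total=15

Answer: ...#..
.#####
..####
..####
......
#.....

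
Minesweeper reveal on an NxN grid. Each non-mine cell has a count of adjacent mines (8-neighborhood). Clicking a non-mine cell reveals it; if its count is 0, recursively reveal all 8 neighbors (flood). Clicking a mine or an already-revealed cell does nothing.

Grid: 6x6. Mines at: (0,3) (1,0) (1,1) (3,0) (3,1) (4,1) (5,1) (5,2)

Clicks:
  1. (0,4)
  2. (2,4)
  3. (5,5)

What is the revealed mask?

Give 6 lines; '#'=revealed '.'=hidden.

Click 1 (0,4) count=1: revealed 1 new [(0,4)] -> total=1
Click 2 (2,4) count=0: revealed 20 new [(0,5) (1,2) (1,3) (1,4) (1,5) (2,2) (2,3) (2,4) (2,5) (3,2) (3,3) (3,4) (3,5) (4,2) (4,3) (4,4) (4,5) (5,3) (5,4) (5,5)] -> total=21
Click 3 (5,5) count=0: revealed 0 new [(none)] -> total=21

Answer: ....##
..####
..####
..####
..####
...###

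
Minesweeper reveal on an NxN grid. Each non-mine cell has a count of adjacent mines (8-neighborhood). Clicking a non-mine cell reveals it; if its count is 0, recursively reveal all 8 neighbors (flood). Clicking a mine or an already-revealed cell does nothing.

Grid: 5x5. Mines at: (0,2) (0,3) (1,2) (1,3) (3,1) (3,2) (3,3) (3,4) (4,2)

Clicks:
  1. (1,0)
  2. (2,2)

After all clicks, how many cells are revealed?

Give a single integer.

Click 1 (1,0) count=0: revealed 6 new [(0,0) (0,1) (1,0) (1,1) (2,0) (2,1)] -> total=6
Click 2 (2,2) count=5: revealed 1 new [(2,2)] -> total=7

Answer: 7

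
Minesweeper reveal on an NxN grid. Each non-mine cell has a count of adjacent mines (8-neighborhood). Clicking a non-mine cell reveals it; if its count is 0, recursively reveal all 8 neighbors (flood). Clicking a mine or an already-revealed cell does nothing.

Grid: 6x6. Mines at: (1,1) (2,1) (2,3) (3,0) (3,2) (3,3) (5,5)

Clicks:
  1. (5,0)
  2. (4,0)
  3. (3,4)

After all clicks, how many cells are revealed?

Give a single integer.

Answer: 11

Derivation:
Click 1 (5,0) count=0: revealed 10 new [(4,0) (4,1) (4,2) (4,3) (4,4) (5,0) (5,1) (5,2) (5,3) (5,4)] -> total=10
Click 2 (4,0) count=1: revealed 0 new [(none)] -> total=10
Click 3 (3,4) count=2: revealed 1 new [(3,4)] -> total=11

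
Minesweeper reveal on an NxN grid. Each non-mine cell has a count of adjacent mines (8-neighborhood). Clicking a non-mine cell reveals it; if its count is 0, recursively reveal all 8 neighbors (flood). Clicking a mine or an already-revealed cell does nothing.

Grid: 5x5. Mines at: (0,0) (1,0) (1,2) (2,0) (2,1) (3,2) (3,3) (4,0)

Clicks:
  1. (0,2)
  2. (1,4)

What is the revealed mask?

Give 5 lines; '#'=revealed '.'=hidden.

Answer: ..###
...##
...##
.....
.....

Derivation:
Click 1 (0,2) count=1: revealed 1 new [(0,2)] -> total=1
Click 2 (1,4) count=0: revealed 6 new [(0,3) (0,4) (1,3) (1,4) (2,3) (2,4)] -> total=7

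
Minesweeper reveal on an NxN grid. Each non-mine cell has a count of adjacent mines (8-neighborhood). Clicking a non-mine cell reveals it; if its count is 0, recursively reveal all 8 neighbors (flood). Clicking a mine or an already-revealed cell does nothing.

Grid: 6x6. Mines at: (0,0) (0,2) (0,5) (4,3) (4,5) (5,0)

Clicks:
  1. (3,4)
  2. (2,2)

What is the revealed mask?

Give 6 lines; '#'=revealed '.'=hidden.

Click 1 (3,4) count=2: revealed 1 new [(3,4)] -> total=1
Click 2 (2,2) count=0: revealed 20 new [(1,0) (1,1) (1,2) (1,3) (1,4) (1,5) (2,0) (2,1) (2,2) (2,3) (2,4) (2,5) (3,0) (3,1) (3,2) (3,3) (3,5) (4,0) (4,1) (4,2)] -> total=21

Answer: ......
######
######
######
###...
......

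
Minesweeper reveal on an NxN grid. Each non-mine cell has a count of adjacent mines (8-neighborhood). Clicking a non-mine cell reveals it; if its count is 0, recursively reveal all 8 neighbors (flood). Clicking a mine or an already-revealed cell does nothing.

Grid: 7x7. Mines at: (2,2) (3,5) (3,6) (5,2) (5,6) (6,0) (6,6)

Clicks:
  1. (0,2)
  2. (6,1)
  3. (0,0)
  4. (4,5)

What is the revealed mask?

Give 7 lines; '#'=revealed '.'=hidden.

Click 1 (0,2) count=0: revealed 26 new [(0,0) (0,1) (0,2) (0,3) (0,4) (0,5) (0,6) (1,0) (1,1) (1,2) (1,3) (1,4) (1,5) (1,6) (2,0) (2,1) (2,3) (2,4) (2,5) (2,6) (3,0) (3,1) (4,0) (4,1) (5,0) (5,1)] -> total=26
Click 2 (6,1) count=2: revealed 1 new [(6,1)] -> total=27
Click 3 (0,0) count=0: revealed 0 new [(none)] -> total=27
Click 4 (4,5) count=3: revealed 1 new [(4,5)] -> total=28

Answer: #######
#######
##.####
##.....
##...#.
##.....
.#.....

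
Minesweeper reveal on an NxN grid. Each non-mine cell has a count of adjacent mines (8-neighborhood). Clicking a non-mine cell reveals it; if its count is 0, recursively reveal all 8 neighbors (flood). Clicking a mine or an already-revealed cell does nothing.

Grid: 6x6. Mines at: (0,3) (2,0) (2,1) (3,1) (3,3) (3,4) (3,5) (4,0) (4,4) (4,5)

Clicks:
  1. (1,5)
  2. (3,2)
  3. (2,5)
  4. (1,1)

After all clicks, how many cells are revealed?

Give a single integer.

Answer: 8

Derivation:
Click 1 (1,5) count=0: revealed 6 new [(0,4) (0,5) (1,4) (1,5) (2,4) (2,5)] -> total=6
Click 2 (3,2) count=3: revealed 1 new [(3,2)] -> total=7
Click 3 (2,5) count=2: revealed 0 new [(none)] -> total=7
Click 4 (1,1) count=2: revealed 1 new [(1,1)] -> total=8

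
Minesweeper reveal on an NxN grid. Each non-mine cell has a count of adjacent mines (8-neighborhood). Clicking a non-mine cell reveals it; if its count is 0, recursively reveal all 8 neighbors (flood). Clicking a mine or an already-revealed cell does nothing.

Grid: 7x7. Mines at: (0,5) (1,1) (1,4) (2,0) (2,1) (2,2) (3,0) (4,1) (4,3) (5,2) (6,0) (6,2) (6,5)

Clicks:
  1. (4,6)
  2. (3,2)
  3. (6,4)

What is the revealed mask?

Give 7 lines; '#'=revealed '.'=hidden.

Answer: .......
.....##
....###
..#.###
....###
....###
....#..

Derivation:
Click 1 (4,6) count=0: revealed 14 new [(1,5) (1,6) (2,4) (2,5) (2,6) (3,4) (3,5) (3,6) (4,4) (4,5) (4,6) (5,4) (5,5) (5,6)] -> total=14
Click 2 (3,2) count=4: revealed 1 new [(3,2)] -> total=15
Click 3 (6,4) count=1: revealed 1 new [(6,4)] -> total=16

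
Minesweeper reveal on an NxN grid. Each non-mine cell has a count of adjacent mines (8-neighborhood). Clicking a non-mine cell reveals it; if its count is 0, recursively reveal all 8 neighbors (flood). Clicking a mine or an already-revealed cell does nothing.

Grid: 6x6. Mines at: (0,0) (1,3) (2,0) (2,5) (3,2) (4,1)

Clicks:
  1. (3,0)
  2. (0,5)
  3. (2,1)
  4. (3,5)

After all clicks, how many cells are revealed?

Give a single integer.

Answer: 7

Derivation:
Click 1 (3,0) count=2: revealed 1 new [(3,0)] -> total=1
Click 2 (0,5) count=0: revealed 4 new [(0,4) (0,5) (1,4) (1,5)] -> total=5
Click 3 (2,1) count=2: revealed 1 new [(2,1)] -> total=6
Click 4 (3,5) count=1: revealed 1 new [(3,5)] -> total=7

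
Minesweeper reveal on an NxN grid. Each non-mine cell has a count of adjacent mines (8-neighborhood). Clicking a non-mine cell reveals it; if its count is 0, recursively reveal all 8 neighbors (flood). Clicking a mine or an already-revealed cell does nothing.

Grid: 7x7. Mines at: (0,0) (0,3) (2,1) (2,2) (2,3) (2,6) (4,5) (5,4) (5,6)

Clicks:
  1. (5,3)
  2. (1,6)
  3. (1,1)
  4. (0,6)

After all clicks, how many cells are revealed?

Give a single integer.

Answer: 8

Derivation:
Click 1 (5,3) count=1: revealed 1 new [(5,3)] -> total=1
Click 2 (1,6) count=1: revealed 1 new [(1,6)] -> total=2
Click 3 (1,1) count=3: revealed 1 new [(1,1)] -> total=3
Click 4 (0,6) count=0: revealed 5 new [(0,4) (0,5) (0,6) (1,4) (1,5)] -> total=8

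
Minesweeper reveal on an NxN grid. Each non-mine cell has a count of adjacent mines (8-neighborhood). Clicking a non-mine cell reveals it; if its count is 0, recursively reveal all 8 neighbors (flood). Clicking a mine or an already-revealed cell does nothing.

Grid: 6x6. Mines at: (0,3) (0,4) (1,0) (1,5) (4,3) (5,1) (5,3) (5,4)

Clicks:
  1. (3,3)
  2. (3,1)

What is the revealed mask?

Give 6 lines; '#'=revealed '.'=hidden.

Click 1 (3,3) count=1: revealed 1 new [(3,3)] -> total=1
Click 2 (3,1) count=0: revealed 16 new [(1,1) (1,2) (1,3) (1,4) (2,0) (2,1) (2,2) (2,3) (2,4) (3,0) (3,1) (3,2) (3,4) (4,0) (4,1) (4,2)] -> total=17

Answer: ......
.####.
#####.
#####.
###...
......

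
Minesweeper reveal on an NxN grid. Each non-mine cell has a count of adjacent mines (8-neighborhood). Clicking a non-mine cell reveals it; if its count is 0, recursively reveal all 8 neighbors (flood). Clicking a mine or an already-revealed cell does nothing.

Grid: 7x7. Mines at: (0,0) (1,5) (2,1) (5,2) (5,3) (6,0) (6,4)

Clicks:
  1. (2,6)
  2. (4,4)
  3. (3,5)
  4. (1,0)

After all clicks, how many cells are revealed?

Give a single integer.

Answer: 29

Derivation:
Click 1 (2,6) count=1: revealed 1 new [(2,6)] -> total=1
Click 2 (4,4) count=1: revealed 1 new [(4,4)] -> total=2
Click 3 (3,5) count=0: revealed 26 new [(0,1) (0,2) (0,3) (0,4) (1,1) (1,2) (1,3) (1,4) (2,2) (2,3) (2,4) (2,5) (3,2) (3,3) (3,4) (3,5) (3,6) (4,2) (4,3) (4,5) (4,6) (5,4) (5,5) (5,6) (6,5) (6,6)] -> total=28
Click 4 (1,0) count=2: revealed 1 new [(1,0)] -> total=29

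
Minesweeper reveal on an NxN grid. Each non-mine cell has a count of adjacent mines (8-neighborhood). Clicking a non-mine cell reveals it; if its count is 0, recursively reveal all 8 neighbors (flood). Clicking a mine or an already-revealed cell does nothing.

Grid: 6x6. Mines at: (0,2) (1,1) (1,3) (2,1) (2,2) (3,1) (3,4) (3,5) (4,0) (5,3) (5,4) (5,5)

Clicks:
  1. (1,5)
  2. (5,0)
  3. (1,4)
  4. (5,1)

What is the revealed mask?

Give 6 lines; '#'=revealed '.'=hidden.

Answer: ....##
....##
....##
......
......
##....

Derivation:
Click 1 (1,5) count=0: revealed 6 new [(0,4) (0,5) (1,4) (1,5) (2,4) (2,5)] -> total=6
Click 2 (5,0) count=1: revealed 1 new [(5,0)] -> total=7
Click 3 (1,4) count=1: revealed 0 new [(none)] -> total=7
Click 4 (5,1) count=1: revealed 1 new [(5,1)] -> total=8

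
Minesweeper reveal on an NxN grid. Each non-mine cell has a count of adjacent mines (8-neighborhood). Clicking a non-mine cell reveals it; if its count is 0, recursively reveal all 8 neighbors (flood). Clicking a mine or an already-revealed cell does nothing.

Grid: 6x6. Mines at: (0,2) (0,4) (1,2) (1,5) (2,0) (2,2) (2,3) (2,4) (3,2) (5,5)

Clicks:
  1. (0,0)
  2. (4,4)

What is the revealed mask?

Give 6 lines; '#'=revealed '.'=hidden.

Click 1 (0,0) count=0: revealed 4 new [(0,0) (0,1) (1,0) (1,1)] -> total=4
Click 2 (4,4) count=1: revealed 1 new [(4,4)] -> total=5

Answer: ##....
##....
......
......
....#.
......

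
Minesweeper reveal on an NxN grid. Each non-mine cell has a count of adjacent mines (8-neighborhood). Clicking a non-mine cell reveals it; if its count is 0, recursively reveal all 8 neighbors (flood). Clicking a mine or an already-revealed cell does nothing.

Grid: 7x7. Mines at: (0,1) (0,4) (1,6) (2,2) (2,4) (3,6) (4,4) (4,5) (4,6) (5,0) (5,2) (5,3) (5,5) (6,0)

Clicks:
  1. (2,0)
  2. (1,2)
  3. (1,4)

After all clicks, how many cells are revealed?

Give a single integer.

Click 1 (2,0) count=0: revealed 8 new [(1,0) (1,1) (2,0) (2,1) (3,0) (3,1) (4,0) (4,1)] -> total=8
Click 2 (1,2) count=2: revealed 1 new [(1,2)] -> total=9
Click 3 (1,4) count=2: revealed 1 new [(1,4)] -> total=10

Answer: 10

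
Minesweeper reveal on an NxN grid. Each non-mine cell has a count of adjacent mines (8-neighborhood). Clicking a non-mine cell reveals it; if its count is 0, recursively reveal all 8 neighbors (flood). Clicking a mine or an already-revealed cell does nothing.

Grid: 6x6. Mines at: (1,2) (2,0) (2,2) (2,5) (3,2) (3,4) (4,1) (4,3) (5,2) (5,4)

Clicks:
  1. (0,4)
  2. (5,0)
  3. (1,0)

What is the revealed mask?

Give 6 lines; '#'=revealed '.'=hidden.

Click 1 (0,4) count=0: revealed 6 new [(0,3) (0,4) (0,5) (1,3) (1,4) (1,5)] -> total=6
Click 2 (5,0) count=1: revealed 1 new [(5,0)] -> total=7
Click 3 (1,0) count=1: revealed 1 new [(1,0)] -> total=8

Answer: ...###
#..###
......
......
......
#.....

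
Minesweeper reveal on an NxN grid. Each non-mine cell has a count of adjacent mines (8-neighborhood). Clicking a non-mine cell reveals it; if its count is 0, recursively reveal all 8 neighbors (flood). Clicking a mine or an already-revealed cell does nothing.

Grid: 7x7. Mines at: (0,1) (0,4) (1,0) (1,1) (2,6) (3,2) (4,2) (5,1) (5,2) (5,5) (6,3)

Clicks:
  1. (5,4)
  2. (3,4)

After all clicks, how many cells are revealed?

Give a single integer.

Answer: 13

Derivation:
Click 1 (5,4) count=2: revealed 1 new [(5,4)] -> total=1
Click 2 (3,4) count=0: revealed 12 new [(1,3) (1,4) (1,5) (2,3) (2,4) (2,5) (3,3) (3,4) (3,5) (4,3) (4,4) (4,5)] -> total=13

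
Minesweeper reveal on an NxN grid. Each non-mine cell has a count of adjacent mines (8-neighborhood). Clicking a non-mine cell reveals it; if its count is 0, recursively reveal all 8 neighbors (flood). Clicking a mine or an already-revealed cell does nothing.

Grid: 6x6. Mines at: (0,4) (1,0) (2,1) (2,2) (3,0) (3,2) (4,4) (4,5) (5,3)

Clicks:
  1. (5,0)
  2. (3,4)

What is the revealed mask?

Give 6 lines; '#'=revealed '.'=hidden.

Answer: ......
......
......
....#.
###...
###...

Derivation:
Click 1 (5,0) count=0: revealed 6 new [(4,0) (4,1) (4,2) (5,0) (5,1) (5,2)] -> total=6
Click 2 (3,4) count=2: revealed 1 new [(3,4)] -> total=7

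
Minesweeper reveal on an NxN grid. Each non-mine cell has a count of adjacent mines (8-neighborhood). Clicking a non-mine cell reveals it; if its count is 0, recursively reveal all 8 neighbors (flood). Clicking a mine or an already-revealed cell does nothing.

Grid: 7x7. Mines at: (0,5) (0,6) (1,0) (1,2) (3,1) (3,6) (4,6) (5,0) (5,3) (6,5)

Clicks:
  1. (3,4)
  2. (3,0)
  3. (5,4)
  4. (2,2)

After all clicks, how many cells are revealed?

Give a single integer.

Answer: 17

Derivation:
Click 1 (3,4) count=0: revealed 15 new [(1,3) (1,4) (1,5) (2,2) (2,3) (2,4) (2,5) (3,2) (3,3) (3,4) (3,5) (4,2) (4,3) (4,4) (4,5)] -> total=15
Click 2 (3,0) count=1: revealed 1 new [(3,0)] -> total=16
Click 3 (5,4) count=2: revealed 1 new [(5,4)] -> total=17
Click 4 (2,2) count=2: revealed 0 new [(none)] -> total=17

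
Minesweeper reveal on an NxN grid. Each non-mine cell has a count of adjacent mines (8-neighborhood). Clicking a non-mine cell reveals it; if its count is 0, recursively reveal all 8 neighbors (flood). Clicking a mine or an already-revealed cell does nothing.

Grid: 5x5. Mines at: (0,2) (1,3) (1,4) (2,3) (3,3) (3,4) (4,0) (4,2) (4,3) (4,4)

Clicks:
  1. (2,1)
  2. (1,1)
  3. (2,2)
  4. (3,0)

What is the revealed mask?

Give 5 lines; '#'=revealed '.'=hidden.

Answer: ##...
###..
###..
###..
.....

Derivation:
Click 1 (2,1) count=0: revealed 11 new [(0,0) (0,1) (1,0) (1,1) (1,2) (2,0) (2,1) (2,2) (3,0) (3,1) (3,2)] -> total=11
Click 2 (1,1) count=1: revealed 0 new [(none)] -> total=11
Click 3 (2,2) count=3: revealed 0 new [(none)] -> total=11
Click 4 (3,0) count=1: revealed 0 new [(none)] -> total=11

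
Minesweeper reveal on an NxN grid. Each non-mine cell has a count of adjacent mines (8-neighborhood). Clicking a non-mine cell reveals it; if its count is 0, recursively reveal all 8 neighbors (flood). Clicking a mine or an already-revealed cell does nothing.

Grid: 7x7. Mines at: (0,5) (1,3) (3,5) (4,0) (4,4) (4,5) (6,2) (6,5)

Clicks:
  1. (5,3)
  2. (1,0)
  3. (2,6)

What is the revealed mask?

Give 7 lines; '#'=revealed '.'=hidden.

Click 1 (5,3) count=2: revealed 1 new [(5,3)] -> total=1
Click 2 (1,0) count=0: revealed 19 new [(0,0) (0,1) (0,2) (1,0) (1,1) (1,2) (2,0) (2,1) (2,2) (2,3) (3,0) (3,1) (3,2) (3,3) (4,1) (4,2) (4,3) (5,1) (5,2)] -> total=20
Click 3 (2,6) count=1: revealed 1 new [(2,6)] -> total=21

Answer: ###....
###....
####..#
####...
.###...
.###...
.......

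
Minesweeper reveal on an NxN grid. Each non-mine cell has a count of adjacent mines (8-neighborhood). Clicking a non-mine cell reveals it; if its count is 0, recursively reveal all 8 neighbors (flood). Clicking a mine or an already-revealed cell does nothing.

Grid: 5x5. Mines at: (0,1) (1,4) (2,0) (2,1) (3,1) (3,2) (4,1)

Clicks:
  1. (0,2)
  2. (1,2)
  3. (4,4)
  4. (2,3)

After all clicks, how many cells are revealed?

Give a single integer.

Click 1 (0,2) count=1: revealed 1 new [(0,2)] -> total=1
Click 2 (1,2) count=2: revealed 1 new [(1,2)] -> total=2
Click 3 (4,4) count=0: revealed 6 new [(2,3) (2,4) (3,3) (3,4) (4,3) (4,4)] -> total=8
Click 4 (2,3) count=2: revealed 0 new [(none)] -> total=8

Answer: 8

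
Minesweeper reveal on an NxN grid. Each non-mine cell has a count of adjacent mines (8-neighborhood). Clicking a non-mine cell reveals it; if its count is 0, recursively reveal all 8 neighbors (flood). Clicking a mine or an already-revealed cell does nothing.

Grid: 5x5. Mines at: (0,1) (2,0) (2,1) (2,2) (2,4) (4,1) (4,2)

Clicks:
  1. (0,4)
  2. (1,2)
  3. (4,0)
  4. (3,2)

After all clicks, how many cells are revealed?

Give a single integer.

Answer: 8

Derivation:
Click 1 (0,4) count=0: revealed 6 new [(0,2) (0,3) (0,4) (1,2) (1,3) (1,4)] -> total=6
Click 2 (1,2) count=3: revealed 0 new [(none)] -> total=6
Click 3 (4,0) count=1: revealed 1 new [(4,0)] -> total=7
Click 4 (3,2) count=4: revealed 1 new [(3,2)] -> total=8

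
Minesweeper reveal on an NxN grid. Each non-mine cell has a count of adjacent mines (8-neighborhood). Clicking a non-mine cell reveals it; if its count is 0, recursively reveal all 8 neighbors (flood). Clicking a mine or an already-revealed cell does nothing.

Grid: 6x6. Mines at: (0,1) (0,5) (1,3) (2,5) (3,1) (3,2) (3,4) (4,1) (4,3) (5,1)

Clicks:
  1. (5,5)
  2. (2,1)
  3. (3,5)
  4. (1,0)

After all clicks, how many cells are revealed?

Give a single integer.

Click 1 (5,5) count=0: revealed 4 new [(4,4) (4,5) (5,4) (5,5)] -> total=4
Click 2 (2,1) count=2: revealed 1 new [(2,1)] -> total=5
Click 3 (3,5) count=2: revealed 1 new [(3,5)] -> total=6
Click 4 (1,0) count=1: revealed 1 new [(1,0)] -> total=7

Answer: 7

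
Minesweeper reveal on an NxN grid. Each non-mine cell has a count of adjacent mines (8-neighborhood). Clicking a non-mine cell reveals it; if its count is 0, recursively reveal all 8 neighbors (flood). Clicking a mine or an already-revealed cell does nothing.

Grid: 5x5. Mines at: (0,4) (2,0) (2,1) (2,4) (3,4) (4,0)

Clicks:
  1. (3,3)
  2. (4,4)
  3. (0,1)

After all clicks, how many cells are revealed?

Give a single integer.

Click 1 (3,3) count=2: revealed 1 new [(3,3)] -> total=1
Click 2 (4,4) count=1: revealed 1 new [(4,4)] -> total=2
Click 3 (0,1) count=0: revealed 8 new [(0,0) (0,1) (0,2) (0,3) (1,0) (1,1) (1,2) (1,3)] -> total=10

Answer: 10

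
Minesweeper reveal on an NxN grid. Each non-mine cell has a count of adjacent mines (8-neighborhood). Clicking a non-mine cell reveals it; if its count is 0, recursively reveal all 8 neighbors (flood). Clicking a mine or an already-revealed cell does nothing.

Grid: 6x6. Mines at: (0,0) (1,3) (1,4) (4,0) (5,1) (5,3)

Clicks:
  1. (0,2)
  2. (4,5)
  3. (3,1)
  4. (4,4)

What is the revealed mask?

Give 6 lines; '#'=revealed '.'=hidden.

Answer: ..#...
###...
######
######
.#####
....##

Derivation:
Click 1 (0,2) count=1: revealed 1 new [(0,2)] -> total=1
Click 2 (4,5) count=0: revealed 22 new [(1,0) (1,1) (1,2) (2,0) (2,1) (2,2) (2,3) (2,4) (2,5) (3,0) (3,1) (3,2) (3,3) (3,4) (3,5) (4,1) (4,2) (4,3) (4,4) (4,5) (5,4) (5,5)] -> total=23
Click 3 (3,1) count=1: revealed 0 new [(none)] -> total=23
Click 4 (4,4) count=1: revealed 0 new [(none)] -> total=23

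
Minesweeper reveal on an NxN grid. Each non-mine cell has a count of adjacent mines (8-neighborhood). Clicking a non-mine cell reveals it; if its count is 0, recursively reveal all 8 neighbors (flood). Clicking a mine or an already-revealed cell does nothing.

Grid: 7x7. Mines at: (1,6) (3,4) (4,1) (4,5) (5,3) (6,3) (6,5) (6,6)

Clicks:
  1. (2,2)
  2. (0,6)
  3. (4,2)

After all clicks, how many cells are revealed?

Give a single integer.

Answer: 24

Derivation:
Click 1 (2,2) count=0: revealed 22 new [(0,0) (0,1) (0,2) (0,3) (0,4) (0,5) (1,0) (1,1) (1,2) (1,3) (1,4) (1,5) (2,0) (2,1) (2,2) (2,3) (2,4) (2,5) (3,0) (3,1) (3,2) (3,3)] -> total=22
Click 2 (0,6) count=1: revealed 1 new [(0,6)] -> total=23
Click 3 (4,2) count=2: revealed 1 new [(4,2)] -> total=24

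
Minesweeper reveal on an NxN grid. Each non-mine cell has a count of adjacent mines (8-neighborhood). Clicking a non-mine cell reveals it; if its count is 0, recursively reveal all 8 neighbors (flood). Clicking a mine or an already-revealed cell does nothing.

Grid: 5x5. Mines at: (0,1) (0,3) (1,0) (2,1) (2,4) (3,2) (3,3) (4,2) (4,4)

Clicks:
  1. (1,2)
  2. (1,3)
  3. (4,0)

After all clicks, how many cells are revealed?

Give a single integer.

Answer: 6

Derivation:
Click 1 (1,2) count=3: revealed 1 new [(1,2)] -> total=1
Click 2 (1,3) count=2: revealed 1 new [(1,3)] -> total=2
Click 3 (4,0) count=0: revealed 4 new [(3,0) (3,1) (4,0) (4,1)] -> total=6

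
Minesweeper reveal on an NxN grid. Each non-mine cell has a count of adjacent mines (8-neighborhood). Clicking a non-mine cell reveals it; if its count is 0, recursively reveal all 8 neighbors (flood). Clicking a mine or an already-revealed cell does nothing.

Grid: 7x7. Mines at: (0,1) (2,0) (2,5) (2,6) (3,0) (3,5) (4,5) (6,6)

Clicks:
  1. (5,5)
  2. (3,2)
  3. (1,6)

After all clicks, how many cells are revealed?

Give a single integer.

Answer: 36

Derivation:
Click 1 (5,5) count=2: revealed 1 new [(5,5)] -> total=1
Click 2 (3,2) count=0: revealed 35 new [(0,2) (0,3) (0,4) (0,5) (0,6) (1,1) (1,2) (1,3) (1,4) (1,5) (1,6) (2,1) (2,2) (2,3) (2,4) (3,1) (3,2) (3,3) (3,4) (4,0) (4,1) (4,2) (4,3) (4,4) (5,0) (5,1) (5,2) (5,3) (5,4) (6,0) (6,1) (6,2) (6,3) (6,4) (6,5)] -> total=36
Click 3 (1,6) count=2: revealed 0 new [(none)] -> total=36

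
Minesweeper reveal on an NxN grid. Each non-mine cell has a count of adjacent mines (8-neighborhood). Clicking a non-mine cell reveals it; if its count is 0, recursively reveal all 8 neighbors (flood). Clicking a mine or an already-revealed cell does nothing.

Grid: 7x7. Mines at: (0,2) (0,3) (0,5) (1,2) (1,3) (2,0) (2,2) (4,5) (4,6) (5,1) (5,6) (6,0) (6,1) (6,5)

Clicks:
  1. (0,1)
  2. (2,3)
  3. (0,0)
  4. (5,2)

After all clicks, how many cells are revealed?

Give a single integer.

Answer: 6

Derivation:
Click 1 (0,1) count=2: revealed 1 new [(0,1)] -> total=1
Click 2 (2,3) count=3: revealed 1 new [(2,3)] -> total=2
Click 3 (0,0) count=0: revealed 3 new [(0,0) (1,0) (1,1)] -> total=5
Click 4 (5,2) count=2: revealed 1 new [(5,2)] -> total=6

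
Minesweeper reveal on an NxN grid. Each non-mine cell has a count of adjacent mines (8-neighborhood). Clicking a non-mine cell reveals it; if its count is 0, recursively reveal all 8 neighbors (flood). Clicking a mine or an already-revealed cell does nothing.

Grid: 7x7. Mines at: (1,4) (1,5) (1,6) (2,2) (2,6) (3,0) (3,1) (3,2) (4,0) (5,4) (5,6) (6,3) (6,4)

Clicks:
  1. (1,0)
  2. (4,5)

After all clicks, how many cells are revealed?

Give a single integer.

Answer: 11

Derivation:
Click 1 (1,0) count=0: revealed 10 new [(0,0) (0,1) (0,2) (0,3) (1,0) (1,1) (1,2) (1,3) (2,0) (2,1)] -> total=10
Click 2 (4,5) count=2: revealed 1 new [(4,5)] -> total=11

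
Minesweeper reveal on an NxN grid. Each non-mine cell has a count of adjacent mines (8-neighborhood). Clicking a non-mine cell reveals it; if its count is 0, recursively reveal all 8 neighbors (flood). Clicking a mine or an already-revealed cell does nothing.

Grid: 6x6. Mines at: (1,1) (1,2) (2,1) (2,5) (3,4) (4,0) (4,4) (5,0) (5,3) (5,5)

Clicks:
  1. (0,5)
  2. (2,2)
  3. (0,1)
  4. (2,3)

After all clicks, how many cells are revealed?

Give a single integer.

Click 1 (0,5) count=0: revealed 6 new [(0,3) (0,4) (0,5) (1,3) (1,4) (1,5)] -> total=6
Click 2 (2,2) count=3: revealed 1 new [(2,2)] -> total=7
Click 3 (0,1) count=2: revealed 1 new [(0,1)] -> total=8
Click 4 (2,3) count=2: revealed 1 new [(2,3)] -> total=9

Answer: 9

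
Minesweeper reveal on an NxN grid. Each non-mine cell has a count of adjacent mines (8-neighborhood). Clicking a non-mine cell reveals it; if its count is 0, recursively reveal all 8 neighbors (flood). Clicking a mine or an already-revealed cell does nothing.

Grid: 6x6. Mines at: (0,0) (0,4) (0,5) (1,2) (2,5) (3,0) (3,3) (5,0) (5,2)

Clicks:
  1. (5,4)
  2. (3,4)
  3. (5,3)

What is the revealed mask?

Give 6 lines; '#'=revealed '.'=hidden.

Click 1 (5,4) count=0: revealed 8 new [(3,4) (3,5) (4,3) (4,4) (4,5) (5,3) (5,4) (5,5)] -> total=8
Click 2 (3,4) count=2: revealed 0 new [(none)] -> total=8
Click 3 (5,3) count=1: revealed 0 new [(none)] -> total=8

Answer: ......
......
......
....##
...###
...###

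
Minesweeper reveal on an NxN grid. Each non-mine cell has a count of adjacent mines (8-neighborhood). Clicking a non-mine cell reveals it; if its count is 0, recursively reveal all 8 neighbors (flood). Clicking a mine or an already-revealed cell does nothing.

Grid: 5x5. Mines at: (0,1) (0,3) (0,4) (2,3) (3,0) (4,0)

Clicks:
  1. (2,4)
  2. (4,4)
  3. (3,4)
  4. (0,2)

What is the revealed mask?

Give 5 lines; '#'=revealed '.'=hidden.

Answer: ..#..
.....
....#
.####
.####

Derivation:
Click 1 (2,4) count=1: revealed 1 new [(2,4)] -> total=1
Click 2 (4,4) count=0: revealed 8 new [(3,1) (3,2) (3,3) (3,4) (4,1) (4,2) (4,3) (4,4)] -> total=9
Click 3 (3,4) count=1: revealed 0 new [(none)] -> total=9
Click 4 (0,2) count=2: revealed 1 new [(0,2)] -> total=10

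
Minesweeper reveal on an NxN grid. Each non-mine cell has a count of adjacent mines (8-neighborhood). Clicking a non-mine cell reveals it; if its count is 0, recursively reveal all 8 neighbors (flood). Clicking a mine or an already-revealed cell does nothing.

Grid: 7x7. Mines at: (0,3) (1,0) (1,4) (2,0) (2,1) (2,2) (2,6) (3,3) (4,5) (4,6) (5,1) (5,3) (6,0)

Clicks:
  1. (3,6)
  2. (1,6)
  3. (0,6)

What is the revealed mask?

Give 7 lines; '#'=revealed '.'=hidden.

Answer: .....##
.....##
.......
......#
.......
.......
.......

Derivation:
Click 1 (3,6) count=3: revealed 1 new [(3,6)] -> total=1
Click 2 (1,6) count=1: revealed 1 new [(1,6)] -> total=2
Click 3 (0,6) count=0: revealed 3 new [(0,5) (0,6) (1,5)] -> total=5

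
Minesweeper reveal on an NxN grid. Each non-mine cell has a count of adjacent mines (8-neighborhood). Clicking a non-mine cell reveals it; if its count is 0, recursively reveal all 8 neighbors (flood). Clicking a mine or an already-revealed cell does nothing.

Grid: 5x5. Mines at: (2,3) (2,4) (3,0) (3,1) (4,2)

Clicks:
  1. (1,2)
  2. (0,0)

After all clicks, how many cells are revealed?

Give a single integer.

Click 1 (1,2) count=1: revealed 1 new [(1,2)] -> total=1
Click 2 (0,0) count=0: revealed 12 new [(0,0) (0,1) (0,2) (0,3) (0,4) (1,0) (1,1) (1,3) (1,4) (2,0) (2,1) (2,2)] -> total=13

Answer: 13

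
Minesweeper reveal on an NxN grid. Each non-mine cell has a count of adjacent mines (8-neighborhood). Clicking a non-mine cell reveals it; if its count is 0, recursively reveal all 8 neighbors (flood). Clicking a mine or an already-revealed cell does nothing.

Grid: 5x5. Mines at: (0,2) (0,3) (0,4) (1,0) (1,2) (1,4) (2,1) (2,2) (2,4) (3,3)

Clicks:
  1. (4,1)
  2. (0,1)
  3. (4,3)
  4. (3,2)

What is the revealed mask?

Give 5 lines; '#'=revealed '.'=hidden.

Answer: .#...
.....
.....
###..
####.

Derivation:
Click 1 (4,1) count=0: revealed 6 new [(3,0) (3,1) (3,2) (4,0) (4,1) (4,2)] -> total=6
Click 2 (0,1) count=3: revealed 1 new [(0,1)] -> total=7
Click 3 (4,3) count=1: revealed 1 new [(4,3)] -> total=8
Click 4 (3,2) count=3: revealed 0 new [(none)] -> total=8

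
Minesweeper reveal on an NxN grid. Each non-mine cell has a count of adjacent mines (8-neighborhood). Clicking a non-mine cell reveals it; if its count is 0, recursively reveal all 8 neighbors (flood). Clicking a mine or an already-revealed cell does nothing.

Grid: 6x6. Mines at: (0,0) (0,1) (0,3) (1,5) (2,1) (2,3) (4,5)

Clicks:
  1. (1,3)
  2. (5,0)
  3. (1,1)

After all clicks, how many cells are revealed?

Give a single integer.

Answer: 17

Derivation:
Click 1 (1,3) count=2: revealed 1 new [(1,3)] -> total=1
Click 2 (5,0) count=0: revealed 15 new [(3,0) (3,1) (3,2) (3,3) (3,4) (4,0) (4,1) (4,2) (4,3) (4,4) (5,0) (5,1) (5,2) (5,3) (5,4)] -> total=16
Click 3 (1,1) count=3: revealed 1 new [(1,1)] -> total=17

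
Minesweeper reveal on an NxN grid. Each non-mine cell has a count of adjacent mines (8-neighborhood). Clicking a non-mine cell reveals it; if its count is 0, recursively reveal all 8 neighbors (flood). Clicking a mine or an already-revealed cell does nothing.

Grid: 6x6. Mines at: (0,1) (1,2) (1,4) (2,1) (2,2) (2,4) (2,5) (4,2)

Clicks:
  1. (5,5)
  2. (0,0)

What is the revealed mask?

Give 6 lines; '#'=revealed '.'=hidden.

Click 1 (5,5) count=0: revealed 9 new [(3,3) (3,4) (3,5) (4,3) (4,4) (4,5) (5,3) (5,4) (5,5)] -> total=9
Click 2 (0,0) count=1: revealed 1 new [(0,0)] -> total=10

Answer: #.....
......
......
...###
...###
...###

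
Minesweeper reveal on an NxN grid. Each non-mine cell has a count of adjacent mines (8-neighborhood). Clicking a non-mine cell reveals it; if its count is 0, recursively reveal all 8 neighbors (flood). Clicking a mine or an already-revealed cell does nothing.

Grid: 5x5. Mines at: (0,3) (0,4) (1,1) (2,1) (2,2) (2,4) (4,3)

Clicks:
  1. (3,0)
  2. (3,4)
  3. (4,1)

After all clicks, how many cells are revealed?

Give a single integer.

Click 1 (3,0) count=1: revealed 1 new [(3,0)] -> total=1
Click 2 (3,4) count=2: revealed 1 new [(3,4)] -> total=2
Click 3 (4,1) count=0: revealed 5 new [(3,1) (3,2) (4,0) (4,1) (4,2)] -> total=7

Answer: 7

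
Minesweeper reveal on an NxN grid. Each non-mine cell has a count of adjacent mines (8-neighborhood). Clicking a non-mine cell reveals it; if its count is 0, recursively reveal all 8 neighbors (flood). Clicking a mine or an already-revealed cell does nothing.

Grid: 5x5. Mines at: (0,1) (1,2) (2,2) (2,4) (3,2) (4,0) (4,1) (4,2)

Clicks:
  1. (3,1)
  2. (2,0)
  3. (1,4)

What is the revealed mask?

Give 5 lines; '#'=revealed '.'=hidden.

Answer: .....
##..#
##...
##...
.....

Derivation:
Click 1 (3,1) count=5: revealed 1 new [(3,1)] -> total=1
Click 2 (2,0) count=0: revealed 5 new [(1,0) (1,1) (2,0) (2,1) (3,0)] -> total=6
Click 3 (1,4) count=1: revealed 1 new [(1,4)] -> total=7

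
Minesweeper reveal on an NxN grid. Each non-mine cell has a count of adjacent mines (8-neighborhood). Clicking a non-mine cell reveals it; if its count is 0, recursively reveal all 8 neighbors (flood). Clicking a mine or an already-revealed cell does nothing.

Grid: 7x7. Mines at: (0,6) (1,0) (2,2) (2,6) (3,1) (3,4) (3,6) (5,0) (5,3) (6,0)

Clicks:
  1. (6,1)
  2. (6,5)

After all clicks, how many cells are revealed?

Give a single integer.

Answer: 10

Derivation:
Click 1 (6,1) count=2: revealed 1 new [(6,1)] -> total=1
Click 2 (6,5) count=0: revealed 9 new [(4,4) (4,5) (4,6) (5,4) (5,5) (5,6) (6,4) (6,5) (6,6)] -> total=10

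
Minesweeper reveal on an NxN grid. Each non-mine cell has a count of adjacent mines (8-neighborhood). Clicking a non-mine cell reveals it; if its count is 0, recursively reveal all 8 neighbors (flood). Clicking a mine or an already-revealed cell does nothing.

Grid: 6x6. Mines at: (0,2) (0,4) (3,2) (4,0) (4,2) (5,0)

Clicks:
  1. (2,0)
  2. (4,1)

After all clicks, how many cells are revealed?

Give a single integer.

Click 1 (2,0) count=0: revealed 8 new [(0,0) (0,1) (1,0) (1,1) (2,0) (2,1) (3,0) (3,1)] -> total=8
Click 2 (4,1) count=4: revealed 1 new [(4,1)] -> total=9

Answer: 9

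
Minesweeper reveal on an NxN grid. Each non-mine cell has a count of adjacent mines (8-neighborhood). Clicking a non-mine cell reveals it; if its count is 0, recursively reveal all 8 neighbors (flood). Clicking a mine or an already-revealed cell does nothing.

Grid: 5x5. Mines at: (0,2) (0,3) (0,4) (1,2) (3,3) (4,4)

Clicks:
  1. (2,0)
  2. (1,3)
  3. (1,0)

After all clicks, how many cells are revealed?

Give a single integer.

Answer: 14

Derivation:
Click 1 (2,0) count=0: revealed 13 new [(0,0) (0,1) (1,0) (1,1) (2,0) (2,1) (2,2) (3,0) (3,1) (3,2) (4,0) (4,1) (4,2)] -> total=13
Click 2 (1,3) count=4: revealed 1 new [(1,3)] -> total=14
Click 3 (1,0) count=0: revealed 0 new [(none)] -> total=14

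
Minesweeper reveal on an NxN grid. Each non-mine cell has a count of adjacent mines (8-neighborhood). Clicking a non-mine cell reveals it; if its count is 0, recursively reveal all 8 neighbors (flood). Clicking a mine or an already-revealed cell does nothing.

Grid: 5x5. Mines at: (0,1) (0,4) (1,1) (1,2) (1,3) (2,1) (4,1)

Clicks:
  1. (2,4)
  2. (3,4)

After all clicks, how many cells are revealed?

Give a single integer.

Answer: 9

Derivation:
Click 1 (2,4) count=1: revealed 1 new [(2,4)] -> total=1
Click 2 (3,4) count=0: revealed 8 new [(2,2) (2,3) (3,2) (3,3) (3,4) (4,2) (4,3) (4,4)] -> total=9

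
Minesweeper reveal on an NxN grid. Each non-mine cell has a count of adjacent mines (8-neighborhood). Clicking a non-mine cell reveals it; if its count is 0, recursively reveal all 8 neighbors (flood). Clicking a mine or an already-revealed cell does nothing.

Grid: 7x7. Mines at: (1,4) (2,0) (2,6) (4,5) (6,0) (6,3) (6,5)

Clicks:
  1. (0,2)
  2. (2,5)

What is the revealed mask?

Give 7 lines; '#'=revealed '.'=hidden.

Click 1 (0,2) count=0: revealed 27 new [(0,0) (0,1) (0,2) (0,3) (1,0) (1,1) (1,2) (1,3) (2,1) (2,2) (2,3) (2,4) (3,0) (3,1) (3,2) (3,3) (3,4) (4,0) (4,1) (4,2) (4,3) (4,4) (5,0) (5,1) (5,2) (5,3) (5,4)] -> total=27
Click 2 (2,5) count=2: revealed 1 new [(2,5)] -> total=28

Answer: ####...
####...
.#####.
#####..
#####..
#####..
.......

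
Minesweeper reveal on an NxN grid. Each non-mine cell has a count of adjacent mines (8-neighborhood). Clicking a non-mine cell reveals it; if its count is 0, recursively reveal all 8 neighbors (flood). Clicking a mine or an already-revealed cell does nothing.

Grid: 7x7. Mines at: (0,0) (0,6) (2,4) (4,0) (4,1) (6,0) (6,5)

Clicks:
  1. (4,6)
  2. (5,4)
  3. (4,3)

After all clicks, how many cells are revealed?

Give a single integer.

Answer: 24

Derivation:
Click 1 (4,6) count=0: revealed 24 new [(1,5) (1,6) (2,5) (2,6) (3,2) (3,3) (3,4) (3,5) (3,6) (4,2) (4,3) (4,4) (4,5) (4,6) (5,1) (5,2) (5,3) (5,4) (5,5) (5,6) (6,1) (6,2) (6,3) (6,4)] -> total=24
Click 2 (5,4) count=1: revealed 0 new [(none)] -> total=24
Click 3 (4,3) count=0: revealed 0 new [(none)] -> total=24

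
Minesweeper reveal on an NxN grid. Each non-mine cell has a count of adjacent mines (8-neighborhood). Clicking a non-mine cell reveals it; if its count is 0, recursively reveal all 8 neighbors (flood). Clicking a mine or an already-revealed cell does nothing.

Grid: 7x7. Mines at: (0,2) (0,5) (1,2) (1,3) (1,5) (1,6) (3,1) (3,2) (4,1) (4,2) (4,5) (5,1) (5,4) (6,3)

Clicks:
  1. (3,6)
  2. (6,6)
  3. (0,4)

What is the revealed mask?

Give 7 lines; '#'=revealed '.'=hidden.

Click 1 (3,6) count=1: revealed 1 new [(3,6)] -> total=1
Click 2 (6,6) count=0: revealed 4 new [(5,5) (5,6) (6,5) (6,6)] -> total=5
Click 3 (0,4) count=3: revealed 1 new [(0,4)] -> total=6

Answer: ....#..
.......
.......
......#
.......
.....##
.....##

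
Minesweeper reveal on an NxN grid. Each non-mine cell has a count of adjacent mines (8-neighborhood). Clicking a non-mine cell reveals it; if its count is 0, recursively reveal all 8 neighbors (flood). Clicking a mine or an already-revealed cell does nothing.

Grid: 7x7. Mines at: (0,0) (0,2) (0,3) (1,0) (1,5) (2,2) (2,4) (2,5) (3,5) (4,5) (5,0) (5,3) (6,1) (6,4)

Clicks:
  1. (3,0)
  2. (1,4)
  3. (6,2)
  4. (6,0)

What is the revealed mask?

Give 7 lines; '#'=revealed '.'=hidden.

Answer: .......
....#..
##.....
##.....
##.....
.......
#.#....

Derivation:
Click 1 (3,0) count=0: revealed 6 new [(2,0) (2,1) (3,0) (3,1) (4,0) (4,1)] -> total=6
Click 2 (1,4) count=4: revealed 1 new [(1,4)] -> total=7
Click 3 (6,2) count=2: revealed 1 new [(6,2)] -> total=8
Click 4 (6,0) count=2: revealed 1 new [(6,0)] -> total=9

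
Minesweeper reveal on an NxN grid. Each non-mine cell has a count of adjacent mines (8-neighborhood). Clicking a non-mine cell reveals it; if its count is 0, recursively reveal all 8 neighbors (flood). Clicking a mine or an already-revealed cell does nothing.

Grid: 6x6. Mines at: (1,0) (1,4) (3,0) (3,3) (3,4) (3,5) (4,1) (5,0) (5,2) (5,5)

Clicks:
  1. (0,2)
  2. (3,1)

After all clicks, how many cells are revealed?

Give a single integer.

Answer: 10

Derivation:
Click 1 (0,2) count=0: revealed 9 new [(0,1) (0,2) (0,3) (1,1) (1,2) (1,3) (2,1) (2,2) (2,3)] -> total=9
Click 2 (3,1) count=2: revealed 1 new [(3,1)] -> total=10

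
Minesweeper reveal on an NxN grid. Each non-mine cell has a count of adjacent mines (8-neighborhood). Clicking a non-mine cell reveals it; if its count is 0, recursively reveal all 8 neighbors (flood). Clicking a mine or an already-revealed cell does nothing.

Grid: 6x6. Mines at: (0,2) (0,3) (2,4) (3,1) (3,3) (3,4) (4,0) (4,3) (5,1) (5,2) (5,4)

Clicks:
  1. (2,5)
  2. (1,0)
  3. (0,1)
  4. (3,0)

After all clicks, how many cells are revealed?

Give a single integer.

Click 1 (2,5) count=2: revealed 1 new [(2,5)] -> total=1
Click 2 (1,0) count=0: revealed 6 new [(0,0) (0,1) (1,0) (1,1) (2,0) (2,1)] -> total=7
Click 3 (0,1) count=1: revealed 0 new [(none)] -> total=7
Click 4 (3,0) count=2: revealed 1 new [(3,0)] -> total=8

Answer: 8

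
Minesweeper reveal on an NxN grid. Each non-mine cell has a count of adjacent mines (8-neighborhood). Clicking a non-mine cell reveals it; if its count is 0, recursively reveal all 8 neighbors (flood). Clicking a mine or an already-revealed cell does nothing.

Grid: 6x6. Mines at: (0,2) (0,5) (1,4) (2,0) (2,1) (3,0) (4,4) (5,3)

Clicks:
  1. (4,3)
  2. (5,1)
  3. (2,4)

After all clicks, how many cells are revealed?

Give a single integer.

Answer: 8

Derivation:
Click 1 (4,3) count=2: revealed 1 new [(4,3)] -> total=1
Click 2 (5,1) count=0: revealed 6 new [(4,0) (4,1) (4,2) (5,0) (5,1) (5,2)] -> total=7
Click 3 (2,4) count=1: revealed 1 new [(2,4)] -> total=8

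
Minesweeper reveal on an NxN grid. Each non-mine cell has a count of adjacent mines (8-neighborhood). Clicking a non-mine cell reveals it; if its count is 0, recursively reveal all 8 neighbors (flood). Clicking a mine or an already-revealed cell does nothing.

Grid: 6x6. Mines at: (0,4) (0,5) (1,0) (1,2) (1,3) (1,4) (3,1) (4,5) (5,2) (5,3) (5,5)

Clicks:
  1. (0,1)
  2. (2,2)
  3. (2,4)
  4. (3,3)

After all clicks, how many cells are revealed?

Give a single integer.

Click 1 (0,1) count=2: revealed 1 new [(0,1)] -> total=1
Click 2 (2,2) count=3: revealed 1 new [(2,2)] -> total=2
Click 3 (2,4) count=2: revealed 1 new [(2,4)] -> total=3
Click 4 (3,3) count=0: revealed 7 new [(2,3) (3,2) (3,3) (3,4) (4,2) (4,3) (4,4)] -> total=10

Answer: 10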